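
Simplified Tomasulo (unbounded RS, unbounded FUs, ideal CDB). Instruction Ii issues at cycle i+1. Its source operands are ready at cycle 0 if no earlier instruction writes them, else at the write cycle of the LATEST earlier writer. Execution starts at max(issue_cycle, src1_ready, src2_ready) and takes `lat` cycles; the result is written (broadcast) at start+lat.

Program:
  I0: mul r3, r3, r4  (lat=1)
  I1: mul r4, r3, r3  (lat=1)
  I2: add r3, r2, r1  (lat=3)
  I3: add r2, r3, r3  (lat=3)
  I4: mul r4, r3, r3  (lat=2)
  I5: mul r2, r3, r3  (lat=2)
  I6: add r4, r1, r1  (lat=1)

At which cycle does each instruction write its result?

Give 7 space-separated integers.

I0 mul r3: issue@1 deps=(None,None) exec_start@1 write@2
I1 mul r4: issue@2 deps=(0,0) exec_start@2 write@3
I2 add r3: issue@3 deps=(None,None) exec_start@3 write@6
I3 add r2: issue@4 deps=(2,2) exec_start@6 write@9
I4 mul r4: issue@5 deps=(2,2) exec_start@6 write@8
I5 mul r2: issue@6 deps=(2,2) exec_start@6 write@8
I6 add r4: issue@7 deps=(None,None) exec_start@7 write@8

Answer: 2 3 6 9 8 8 8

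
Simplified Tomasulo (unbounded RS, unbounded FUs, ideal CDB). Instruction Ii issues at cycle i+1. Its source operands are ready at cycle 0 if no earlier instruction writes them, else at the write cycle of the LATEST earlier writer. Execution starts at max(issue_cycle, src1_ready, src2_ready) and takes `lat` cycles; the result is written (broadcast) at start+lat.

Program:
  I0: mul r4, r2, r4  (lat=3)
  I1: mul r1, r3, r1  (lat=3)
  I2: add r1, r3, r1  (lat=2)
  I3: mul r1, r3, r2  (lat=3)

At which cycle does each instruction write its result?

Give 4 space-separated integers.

I0 mul r4: issue@1 deps=(None,None) exec_start@1 write@4
I1 mul r1: issue@2 deps=(None,None) exec_start@2 write@5
I2 add r1: issue@3 deps=(None,1) exec_start@5 write@7
I3 mul r1: issue@4 deps=(None,None) exec_start@4 write@7

Answer: 4 5 7 7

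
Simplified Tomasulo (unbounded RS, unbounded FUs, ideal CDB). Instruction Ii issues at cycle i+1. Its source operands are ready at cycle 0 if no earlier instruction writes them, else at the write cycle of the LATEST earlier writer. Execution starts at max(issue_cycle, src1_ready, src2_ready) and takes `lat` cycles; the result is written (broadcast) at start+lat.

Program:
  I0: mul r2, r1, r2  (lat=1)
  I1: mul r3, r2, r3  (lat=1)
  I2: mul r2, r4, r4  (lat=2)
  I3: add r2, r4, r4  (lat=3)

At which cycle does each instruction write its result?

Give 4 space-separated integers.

I0 mul r2: issue@1 deps=(None,None) exec_start@1 write@2
I1 mul r3: issue@2 deps=(0,None) exec_start@2 write@3
I2 mul r2: issue@3 deps=(None,None) exec_start@3 write@5
I3 add r2: issue@4 deps=(None,None) exec_start@4 write@7

Answer: 2 3 5 7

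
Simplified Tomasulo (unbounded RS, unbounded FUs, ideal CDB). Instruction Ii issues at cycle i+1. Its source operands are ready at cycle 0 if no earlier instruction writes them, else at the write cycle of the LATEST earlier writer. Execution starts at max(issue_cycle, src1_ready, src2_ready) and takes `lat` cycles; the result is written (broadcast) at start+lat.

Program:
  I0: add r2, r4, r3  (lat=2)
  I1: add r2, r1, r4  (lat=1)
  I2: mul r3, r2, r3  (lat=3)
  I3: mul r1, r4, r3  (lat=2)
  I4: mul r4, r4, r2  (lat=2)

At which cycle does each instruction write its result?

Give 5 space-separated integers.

Answer: 3 3 6 8 7

Derivation:
I0 add r2: issue@1 deps=(None,None) exec_start@1 write@3
I1 add r2: issue@2 deps=(None,None) exec_start@2 write@3
I2 mul r3: issue@3 deps=(1,None) exec_start@3 write@6
I3 mul r1: issue@4 deps=(None,2) exec_start@6 write@8
I4 mul r4: issue@5 deps=(None,1) exec_start@5 write@7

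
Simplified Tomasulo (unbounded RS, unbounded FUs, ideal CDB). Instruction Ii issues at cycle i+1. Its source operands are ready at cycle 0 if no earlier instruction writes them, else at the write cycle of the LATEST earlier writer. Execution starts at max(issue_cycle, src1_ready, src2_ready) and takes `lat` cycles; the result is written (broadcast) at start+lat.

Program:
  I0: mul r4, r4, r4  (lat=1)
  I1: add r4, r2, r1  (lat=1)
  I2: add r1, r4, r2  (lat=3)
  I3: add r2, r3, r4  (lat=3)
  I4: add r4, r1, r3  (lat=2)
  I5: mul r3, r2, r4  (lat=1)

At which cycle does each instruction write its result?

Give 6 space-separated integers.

I0 mul r4: issue@1 deps=(None,None) exec_start@1 write@2
I1 add r4: issue@2 deps=(None,None) exec_start@2 write@3
I2 add r1: issue@3 deps=(1,None) exec_start@3 write@6
I3 add r2: issue@4 deps=(None,1) exec_start@4 write@7
I4 add r4: issue@5 deps=(2,None) exec_start@6 write@8
I5 mul r3: issue@6 deps=(3,4) exec_start@8 write@9

Answer: 2 3 6 7 8 9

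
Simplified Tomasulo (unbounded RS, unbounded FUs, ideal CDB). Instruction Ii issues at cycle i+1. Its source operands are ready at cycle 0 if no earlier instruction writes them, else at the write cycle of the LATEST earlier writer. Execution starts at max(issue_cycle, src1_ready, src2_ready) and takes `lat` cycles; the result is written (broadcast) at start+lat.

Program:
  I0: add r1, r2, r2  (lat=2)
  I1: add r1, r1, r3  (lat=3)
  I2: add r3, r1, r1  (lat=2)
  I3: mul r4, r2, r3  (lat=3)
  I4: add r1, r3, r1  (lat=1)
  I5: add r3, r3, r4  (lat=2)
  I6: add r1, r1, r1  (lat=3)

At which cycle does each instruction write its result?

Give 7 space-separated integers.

Answer: 3 6 8 11 9 13 12

Derivation:
I0 add r1: issue@1 deps=(None,None) exec_start@1 write@3
I1 add r1: issue@2 deps=(0,None) exec_start@3 write@6
I2 add r3: issue@3 deps=(1,1) exec_start@6 write@8
I3 mul r4: issue@4 deps=(None,2) exec_start@8 write@11
I4 add r1: issue@5 deps=(2,1) exec_start@8 write@9
I5 add r3: issue@6 deps=(2,3) exec_start@11 write@13
I6 add r1: issue@7 deps=(4,4) exec_start@9 write@12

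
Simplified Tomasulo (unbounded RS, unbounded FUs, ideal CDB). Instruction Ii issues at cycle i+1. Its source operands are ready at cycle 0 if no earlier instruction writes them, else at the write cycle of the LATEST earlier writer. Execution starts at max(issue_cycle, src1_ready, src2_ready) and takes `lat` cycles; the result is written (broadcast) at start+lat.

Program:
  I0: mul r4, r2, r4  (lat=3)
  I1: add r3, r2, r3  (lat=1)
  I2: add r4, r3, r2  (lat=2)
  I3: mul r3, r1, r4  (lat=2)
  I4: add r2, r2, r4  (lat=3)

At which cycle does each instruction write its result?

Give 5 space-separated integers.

Answer: 4 3 5 7 8

Derivation:
I0 mul r4: issue@1 deps=(None,None) exec_start@1 write@4
I1 add r3: issue@2 deps=(None,None) exec_start@2 write@3
I2 add r4: issue@3 deps=(1,None) exec_start@3 write@5
I3 mul r3: issue@4 deps=(None,2) exec_start@5 write@7
I4 add r2: issue@5 deps=(None,2) exec_start@5 write@8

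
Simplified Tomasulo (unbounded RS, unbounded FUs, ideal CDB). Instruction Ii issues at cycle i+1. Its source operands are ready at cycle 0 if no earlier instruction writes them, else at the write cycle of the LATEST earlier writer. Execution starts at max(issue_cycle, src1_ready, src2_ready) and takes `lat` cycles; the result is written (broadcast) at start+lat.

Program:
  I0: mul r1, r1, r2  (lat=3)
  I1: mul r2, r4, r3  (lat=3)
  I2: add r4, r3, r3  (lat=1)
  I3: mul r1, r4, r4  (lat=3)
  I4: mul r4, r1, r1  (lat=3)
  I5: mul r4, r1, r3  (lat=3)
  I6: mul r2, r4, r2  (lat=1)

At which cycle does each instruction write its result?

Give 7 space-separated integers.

I0 mul r1: issue@1 deps=(None,None) exec_start@1 write@4
I1 mul r2: issue@2 deps=(None,None) exec_start@2 write@5
I2 add r4: issue@3 deps=(None,None) exec_start@3 write@4
I3 mul r1: issue@4 deps=(2,2) exec_start@4 write@7
I4 mul r4: issue@5 deps=(3,3) exec_start@7 write@10
I5 mul r4: issue@6 deps=(3,None) exec_start@7 write@10
I6 mul r2: issue@7 deps=(5,1) exec_start@10 write@11

Answer: 4 5 4 7 10 10 11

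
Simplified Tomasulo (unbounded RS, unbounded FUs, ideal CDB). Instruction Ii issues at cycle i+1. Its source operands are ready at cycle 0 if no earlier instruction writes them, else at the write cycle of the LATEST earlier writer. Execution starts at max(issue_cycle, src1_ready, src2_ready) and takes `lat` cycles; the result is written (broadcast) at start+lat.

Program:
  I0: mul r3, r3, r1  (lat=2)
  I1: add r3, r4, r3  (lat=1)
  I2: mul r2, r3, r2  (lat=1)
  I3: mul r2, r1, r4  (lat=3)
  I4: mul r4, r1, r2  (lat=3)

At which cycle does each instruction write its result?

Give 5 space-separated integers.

I0 mul r3: issue@1 deps=(None,None) exec_start@1 write@3
I1 add r3: issue@2 deps=(None,0) exec_start@3 write@4
I2 mul r2: issue@3 deps=(1,None) exec_start@4 write@5
I3 mul r2: issue@4 deps=(None,None) exec_start@4 write@7
I4 mul r4: issue@5 deps=(None,3) exec_start@7 write@10

Answer: 3 4 5 7 10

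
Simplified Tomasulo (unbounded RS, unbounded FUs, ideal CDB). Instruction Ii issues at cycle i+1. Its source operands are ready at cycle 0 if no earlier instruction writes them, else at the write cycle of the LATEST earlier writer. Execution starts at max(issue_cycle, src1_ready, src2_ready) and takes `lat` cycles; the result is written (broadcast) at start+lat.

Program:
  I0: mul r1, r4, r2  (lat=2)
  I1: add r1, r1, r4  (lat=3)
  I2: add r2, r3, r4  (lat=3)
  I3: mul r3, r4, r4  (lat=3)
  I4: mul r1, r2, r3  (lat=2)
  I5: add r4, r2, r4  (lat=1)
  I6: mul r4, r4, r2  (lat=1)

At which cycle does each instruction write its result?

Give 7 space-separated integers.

Answer: 3 6 6 7 9 7 8

Derivation:
I0 mul r1: issue@1 deps=(None,None) exec_start@1 write@3
I1 add r1: issue@2 deps=(0,None) exec_start@3 write@6
I2 add r2: issue@3 deps=(None,None) exec_start@3 write@6
I3 mul r3: issue@4 deps=(None,None) exec_start@4 write@7
I4 mul r1: issue@5 deps=(2,3) exec_start@7 write@9
I5 add r4: issue@6 deps=(2,None) exec_start@6 write@7
I6 mul r4: issue@7 deps=(5,2) exec_start@7 write@8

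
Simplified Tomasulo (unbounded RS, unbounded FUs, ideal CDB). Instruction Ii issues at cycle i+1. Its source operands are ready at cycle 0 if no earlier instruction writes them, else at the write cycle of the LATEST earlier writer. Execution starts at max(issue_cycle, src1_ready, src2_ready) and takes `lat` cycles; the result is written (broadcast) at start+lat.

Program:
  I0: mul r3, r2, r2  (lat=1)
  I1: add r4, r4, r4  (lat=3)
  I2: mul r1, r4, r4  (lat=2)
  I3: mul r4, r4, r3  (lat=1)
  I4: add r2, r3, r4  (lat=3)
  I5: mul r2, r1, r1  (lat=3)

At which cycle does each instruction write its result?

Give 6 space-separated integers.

I0 mul r3: issue@1 deps=(None,None) exec_start@1 write@2
I1 add r4: issue@2 deps=(None,None) exec_start@2 write@5
I2 mul r1: issue@3 deps=(1,1) exec_start@5 write@7
I3 mul r4: issue@4 deps=(1,0) exec_start@5 write@6
I4 add r2: issue@5 deps=(0,3) exec_start@6 write@9
I5 mul r2: issue@6 deps=(2,2) exec_start@7 write@10

Answer: 2 5 7 6 9 10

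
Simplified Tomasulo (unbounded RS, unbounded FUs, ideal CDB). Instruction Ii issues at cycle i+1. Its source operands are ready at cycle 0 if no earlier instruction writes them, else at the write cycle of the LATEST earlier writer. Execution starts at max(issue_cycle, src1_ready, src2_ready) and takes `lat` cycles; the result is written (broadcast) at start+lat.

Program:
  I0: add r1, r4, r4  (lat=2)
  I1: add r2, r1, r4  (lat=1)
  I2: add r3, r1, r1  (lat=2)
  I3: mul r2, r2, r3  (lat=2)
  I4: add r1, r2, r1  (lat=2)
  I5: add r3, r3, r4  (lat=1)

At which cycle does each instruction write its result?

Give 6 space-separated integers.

Answer: 3 4 5 7 9 7

Derivation:
I0 add r1: issue@1 deps=(None,None) exec_start@1 write@3
I1 add r2: issue@2 deps=(0,None) exec_start@3 write@4
I2 add r3: issue@3 deps=(0,0) exec_start@3 write@5
I3 mul r2: issue@4 deps=(1,2) exec_start@5 write@7
I4 add r1: issue@5 deps=(3,0) exec_start@7 write@9
I5 add r3: issue@6 deps=(2,None) exec_start@6 write@7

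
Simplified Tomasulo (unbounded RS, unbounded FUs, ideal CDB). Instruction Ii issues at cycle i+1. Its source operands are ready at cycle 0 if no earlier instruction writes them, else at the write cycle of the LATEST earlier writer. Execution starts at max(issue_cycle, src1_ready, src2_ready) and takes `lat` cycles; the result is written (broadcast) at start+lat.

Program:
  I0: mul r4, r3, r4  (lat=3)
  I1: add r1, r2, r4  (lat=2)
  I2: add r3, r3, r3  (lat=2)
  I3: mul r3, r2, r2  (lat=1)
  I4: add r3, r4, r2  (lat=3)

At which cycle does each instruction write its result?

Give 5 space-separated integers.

I0 mul r4: issue@1 deps=(None,None) exec_start@1 write@4
I1 add r1: issue@2 deps=(None,0) exec_start@4 write@6
I2 add r3: issue@3 deps=(None,None) exec_start@3 write@5
I3 mul r3: issue@4 deps=(None,None) exec_start@4 write@5
I4 add r3: issue@5 deps=(0,None) exec_start@5 write@8

Answer: 4 6 5 5 8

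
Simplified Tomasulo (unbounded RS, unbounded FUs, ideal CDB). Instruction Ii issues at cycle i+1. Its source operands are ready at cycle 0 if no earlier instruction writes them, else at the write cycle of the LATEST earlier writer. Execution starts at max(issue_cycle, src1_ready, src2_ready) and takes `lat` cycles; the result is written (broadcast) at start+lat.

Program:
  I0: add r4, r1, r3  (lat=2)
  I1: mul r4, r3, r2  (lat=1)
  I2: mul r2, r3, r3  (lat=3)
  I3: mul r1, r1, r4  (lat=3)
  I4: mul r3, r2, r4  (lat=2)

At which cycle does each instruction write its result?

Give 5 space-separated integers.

Answer: 3 3 6 7 8

Derivation:
I0 add r4: issue@1 deps=(None,None) exec_start@1 write@3
I1 mul r4: issue@2 deps=(None,None) exec_start@2 write@3
I2 mul r2: issue@3 deps=(None,None) exec_start@3 write@6
I3 mul r1: issue@4 deps=(None,1) exec_start@4 write@7
I4 mul r3: issue@5 deps=(2,1) exec_start@6 write@8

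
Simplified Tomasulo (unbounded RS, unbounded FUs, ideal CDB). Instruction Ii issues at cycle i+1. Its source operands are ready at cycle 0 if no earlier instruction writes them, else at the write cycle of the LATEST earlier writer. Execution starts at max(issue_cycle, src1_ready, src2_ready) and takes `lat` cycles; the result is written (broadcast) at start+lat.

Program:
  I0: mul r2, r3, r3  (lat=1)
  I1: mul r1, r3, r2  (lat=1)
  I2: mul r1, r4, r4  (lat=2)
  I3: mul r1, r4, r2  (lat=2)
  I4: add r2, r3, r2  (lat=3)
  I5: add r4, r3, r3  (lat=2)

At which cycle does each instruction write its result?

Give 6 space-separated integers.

Answer: 2 3 5 6 8 8

Derivation:
I0 mul r2: issue@1 deps=(None,None) exec_start@1 write@2
I1 mul r1: issue@2 deps=(None,0) exec_start@2 write@3
I2 mul r1: issue@3 deps=(None,None) exec_start@3 write@5
I3 mul r1: issue@4 deps=(None,0) exec_start@4 write@6
I4 add r2: issue@5 deps=(None,0) exec_start@5 write@8
I5 add r4: issue@6 deps=(None,None) exec_start@6 write@8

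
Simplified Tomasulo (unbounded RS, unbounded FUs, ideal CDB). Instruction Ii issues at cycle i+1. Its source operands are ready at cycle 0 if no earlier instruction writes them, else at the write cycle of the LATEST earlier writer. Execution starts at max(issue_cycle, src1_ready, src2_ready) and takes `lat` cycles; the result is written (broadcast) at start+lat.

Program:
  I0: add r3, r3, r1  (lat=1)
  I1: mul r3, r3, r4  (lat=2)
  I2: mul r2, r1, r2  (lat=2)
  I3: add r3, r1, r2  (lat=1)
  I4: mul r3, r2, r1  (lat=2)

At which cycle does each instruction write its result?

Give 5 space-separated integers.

Answer: 2 4 5 6 7

Derivation:
I0 add r3: issue@1 deps=(None,None) exec_start@1 write@2
I1 mul r3: issue@2 deps=(0,None) exec_start@2 write@4
I2 mul r2: issue@3 deps=(None,None) exec_start@3 write@5
I3 add r3: issue@4 deps=(None,2) exec_start@5 write@6
I4 mul r3: issue@5 deps=(2,None) exec_start@5 write@7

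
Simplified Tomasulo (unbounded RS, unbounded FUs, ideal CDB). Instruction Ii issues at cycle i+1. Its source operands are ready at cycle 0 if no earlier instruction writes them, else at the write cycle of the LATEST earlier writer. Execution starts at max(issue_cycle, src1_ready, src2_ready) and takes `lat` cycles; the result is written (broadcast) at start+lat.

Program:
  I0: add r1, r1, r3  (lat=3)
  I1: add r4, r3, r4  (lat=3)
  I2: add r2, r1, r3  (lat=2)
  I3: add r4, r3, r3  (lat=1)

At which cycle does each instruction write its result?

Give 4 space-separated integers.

I0 add r1: issue@1 deps=(None,None) exec_start@1 write@4
I1 add r4: issue@2 deps=(None,None) exec_start@2 write@5
I2 add r2: issue@3 deps=(0,None) exec_start@4 write@6
I3 add r4: issue@4 deps=(None,None) exec_start@4 write@5

Answer: 4 5 6 5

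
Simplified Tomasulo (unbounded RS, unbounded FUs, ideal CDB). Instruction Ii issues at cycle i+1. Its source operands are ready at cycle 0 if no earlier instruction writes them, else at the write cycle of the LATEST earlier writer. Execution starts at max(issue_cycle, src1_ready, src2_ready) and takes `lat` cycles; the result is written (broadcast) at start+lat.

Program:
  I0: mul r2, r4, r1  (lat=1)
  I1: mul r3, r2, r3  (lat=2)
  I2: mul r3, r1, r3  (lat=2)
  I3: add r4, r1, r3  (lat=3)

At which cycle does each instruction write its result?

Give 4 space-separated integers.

I0 mul r2: issue@1 deps=(None,None) exec_start@1 write@2
I1 mul r3: issue@2 deps=(0,None) exec_start@2 write@4
I2 mul r3: issue@3 deps=(None,1) exec_start@4 write@6
I3 add r4: issue@4 deps=(None,2) exec_start@6 write@9

Answer: 2 4 6 9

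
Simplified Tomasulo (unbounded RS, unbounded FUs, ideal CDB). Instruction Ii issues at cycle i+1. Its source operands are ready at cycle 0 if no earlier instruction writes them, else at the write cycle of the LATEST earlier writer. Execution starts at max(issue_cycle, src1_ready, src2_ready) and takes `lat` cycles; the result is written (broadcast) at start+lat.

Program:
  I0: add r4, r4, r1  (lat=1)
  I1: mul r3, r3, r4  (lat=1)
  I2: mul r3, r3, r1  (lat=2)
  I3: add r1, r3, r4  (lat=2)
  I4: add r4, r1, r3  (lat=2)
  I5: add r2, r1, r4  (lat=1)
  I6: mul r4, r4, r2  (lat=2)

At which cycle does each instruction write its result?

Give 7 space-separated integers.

Answer: 2 3 5 7 9 10 12

Derivation:
I0 add r4: issue@1 deps=(None,None) exec_start@1 write@2
I1 mul r3: issue@2 deps=(None,0) exec_start@2 write@3
I2 mul r3: issue@3 deps=(1,None) exec_start@3 write@5
I3 add r1: issue@4 deps=(2,0) exec_start@5 write@7
I4 add r4: issue@5 deps=(3,2) exec_start@7 write@9
I5 add r2: issue@6 deps=(3,4) exec_start@9 write@10
I6 mul r4: issue@7 deps=(4,5) exec_start@10 write@12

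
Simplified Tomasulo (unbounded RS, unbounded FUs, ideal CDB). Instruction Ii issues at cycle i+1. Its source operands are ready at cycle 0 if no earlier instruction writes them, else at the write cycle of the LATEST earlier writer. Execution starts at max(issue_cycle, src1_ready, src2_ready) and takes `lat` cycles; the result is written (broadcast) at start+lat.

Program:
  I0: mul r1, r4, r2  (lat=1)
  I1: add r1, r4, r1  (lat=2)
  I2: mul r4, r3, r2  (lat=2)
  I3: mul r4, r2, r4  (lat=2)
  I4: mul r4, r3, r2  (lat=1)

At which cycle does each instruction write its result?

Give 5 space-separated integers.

Answer: 2 4 5 7 6

Derivation:
I0 mul r1: issue@1 deps=(None,None) exec_start@1 write@2
I1 add r1: issue@2 deps=(None,0) exec_start@2 write@4
I2 mul r4: issue@3 deps=(None,None) exec_start@3 write@5
I3 mul r4: issue@4 deps=(None,2) exec_start@5 write@7
I4 mul r4: issue@5 deps=(None,None) exec_start@5 write@6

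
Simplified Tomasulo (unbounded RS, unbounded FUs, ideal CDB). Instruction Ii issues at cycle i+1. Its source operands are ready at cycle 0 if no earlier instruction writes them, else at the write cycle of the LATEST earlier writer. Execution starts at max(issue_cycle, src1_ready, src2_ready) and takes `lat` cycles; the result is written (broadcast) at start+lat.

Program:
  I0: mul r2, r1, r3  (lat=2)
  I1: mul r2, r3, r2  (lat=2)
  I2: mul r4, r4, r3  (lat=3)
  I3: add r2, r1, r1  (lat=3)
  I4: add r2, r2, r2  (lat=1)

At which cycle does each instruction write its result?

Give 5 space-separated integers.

I0 mul r2: issue@1 deps=(None,None) exec_start@1 write@3
I1 mul r2: issue@2 deps=(None,0) exec_start@3 write@5
I2 mul r4: issue@3 deps=(None,None) exec_start@3 write@6
I3 add r2: issue@4 deps=(None,None) exec_start@4 write@7
I4 add r2: issue@5 deps=(3,3) exec_start@7 write@8

Answer: 3 5 6 7 8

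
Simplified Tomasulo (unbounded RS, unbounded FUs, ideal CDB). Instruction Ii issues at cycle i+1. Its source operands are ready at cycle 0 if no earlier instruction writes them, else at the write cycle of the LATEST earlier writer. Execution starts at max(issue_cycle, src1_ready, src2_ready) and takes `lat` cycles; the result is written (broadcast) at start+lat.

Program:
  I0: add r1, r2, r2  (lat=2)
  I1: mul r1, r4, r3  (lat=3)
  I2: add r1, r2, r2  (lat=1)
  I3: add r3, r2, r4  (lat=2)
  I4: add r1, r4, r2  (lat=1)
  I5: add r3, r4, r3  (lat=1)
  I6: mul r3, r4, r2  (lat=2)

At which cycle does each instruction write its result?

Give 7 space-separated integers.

I0 add r1: issue@1 deps=(None,None) exec_start@1 write@3
I1 mul r1: issue@2 deps=(None,None) exec_start@2 write@5
I2 add r1: issue@3 deps=(None,None) exec_start@3 write@4
I3 add r3: issue@4 deps=(None,None) exec_start@4 write@6
I4 add r1: issue@5 deps=(None,None) exec_start@5 write@6
I5 add r3: issue@6 deps=(None,3) exec_start@6 write@7
I6 mul r3: issue@7 deps=(None,None) exec_start@7 write@9

Answer: 3 5 4 6 6 7 9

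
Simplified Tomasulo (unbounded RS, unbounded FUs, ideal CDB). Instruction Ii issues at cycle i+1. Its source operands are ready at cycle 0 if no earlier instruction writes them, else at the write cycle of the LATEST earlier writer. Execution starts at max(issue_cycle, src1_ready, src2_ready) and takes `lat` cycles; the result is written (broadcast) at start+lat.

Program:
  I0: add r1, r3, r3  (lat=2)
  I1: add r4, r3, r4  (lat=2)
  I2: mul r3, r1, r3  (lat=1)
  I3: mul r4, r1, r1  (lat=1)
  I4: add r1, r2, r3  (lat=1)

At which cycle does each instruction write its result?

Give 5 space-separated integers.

Answer: 3 4 4 5 6

Derivation:
I0 add r1: issue@1 deps=(None,None) exec_start@1 write@3
I1 add r4: issue@2 deps=(None,None) exec_start@2 write@4
I2 mul r3: issue@3 deps=(0,None) exec_start@3 write@4
I3 mul r4: issue@4 deps=(0,0) exec_start@4 write@5
I4 add r1: issue@5 deps=(None,2) exec_start@5 write@6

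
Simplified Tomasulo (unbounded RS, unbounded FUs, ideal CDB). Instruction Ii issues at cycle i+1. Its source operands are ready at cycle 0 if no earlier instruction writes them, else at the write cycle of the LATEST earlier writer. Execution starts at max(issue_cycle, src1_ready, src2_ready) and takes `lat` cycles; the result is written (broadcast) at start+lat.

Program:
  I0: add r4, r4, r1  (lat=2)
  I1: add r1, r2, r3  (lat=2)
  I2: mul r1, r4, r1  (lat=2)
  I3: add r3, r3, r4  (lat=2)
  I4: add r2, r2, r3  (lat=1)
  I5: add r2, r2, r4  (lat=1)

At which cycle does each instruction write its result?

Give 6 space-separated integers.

I0 add r4: issue@1 deps=(None,None) exec_start@1 write@3
I1 add r1: issue@2 deps=(None,None) exec_start@2 write@4
I2 mul r1: issue@3 deps=(0,1) exec_start@4 write@6
I3 add r3: issue@4 deps=(None,0) exec_start@4 write@6
I4 add r2: issue@5 deps=(None,3) exec_start@6 write@7
I5 add r2: issue@6 deps=(4,0) exec_start@7 write@8

Answer: 3 4 6 6 7 8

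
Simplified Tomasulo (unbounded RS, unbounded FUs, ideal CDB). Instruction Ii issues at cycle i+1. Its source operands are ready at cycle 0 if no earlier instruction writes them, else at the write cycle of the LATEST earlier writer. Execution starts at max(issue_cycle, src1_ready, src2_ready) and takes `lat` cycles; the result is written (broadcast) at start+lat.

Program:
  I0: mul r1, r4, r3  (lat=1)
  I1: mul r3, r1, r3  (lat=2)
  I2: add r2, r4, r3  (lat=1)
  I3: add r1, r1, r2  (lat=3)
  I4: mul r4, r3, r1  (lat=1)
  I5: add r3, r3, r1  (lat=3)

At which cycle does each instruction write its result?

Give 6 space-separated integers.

Answer: 2 4 5 8 9 11

Derivation:
I0 mul r1: issue@1 deps=(None,None) exec_start@1 write@2
I1 mul r3: issue@2 deps=(0,None) exec_start@2 write@4
I2 add r2: issue@3 deps=(None,1) exec_start@4 write@5
I3 add r1: issue@4 deps=(0,2) exec_start@5 write@8
I4 mul r4: issue@5 deps=(1,3) exec_start@8 write@9
I5 add r3: issue@6 deps=(1,3) exec_start@8 write@11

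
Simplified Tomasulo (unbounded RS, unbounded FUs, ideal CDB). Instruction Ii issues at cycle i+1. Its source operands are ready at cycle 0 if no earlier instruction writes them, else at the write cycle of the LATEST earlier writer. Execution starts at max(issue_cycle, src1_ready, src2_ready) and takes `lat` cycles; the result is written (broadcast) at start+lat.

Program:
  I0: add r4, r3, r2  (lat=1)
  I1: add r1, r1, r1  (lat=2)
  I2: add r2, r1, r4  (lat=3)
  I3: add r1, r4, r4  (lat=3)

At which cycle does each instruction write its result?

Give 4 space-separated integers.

I0 add r4: issue@1 deps=(None,None) exec_start@1 write@2
I1 add r1: issue@2 deps=(None,None) exec_start@2 write@4
I2 add r2: issue@3 deps=(1,0) exec_start@4 write@7
I3 add r1: issue@4 deps=(0,0) exec_start@4 write@7

Answer: 2 4 7 7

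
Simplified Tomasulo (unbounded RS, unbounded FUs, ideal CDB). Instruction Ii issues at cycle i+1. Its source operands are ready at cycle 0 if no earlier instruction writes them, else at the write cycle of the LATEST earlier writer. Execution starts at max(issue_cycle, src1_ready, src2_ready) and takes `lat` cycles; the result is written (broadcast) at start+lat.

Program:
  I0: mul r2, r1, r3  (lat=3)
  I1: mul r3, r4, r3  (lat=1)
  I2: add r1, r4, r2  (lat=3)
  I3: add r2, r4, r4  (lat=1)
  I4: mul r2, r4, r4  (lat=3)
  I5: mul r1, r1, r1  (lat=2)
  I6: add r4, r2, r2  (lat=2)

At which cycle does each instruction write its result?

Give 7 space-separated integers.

Answer: 4 3 7 5 8 9 10

Derivation:
I0 mul r2: issue@1 deps=(None,None) exec_start@1 write@4
I1 mul r3: issue@2 deps=(None,None) exec_start@2 write@3
I2 add r1: issue@3 deps=(None,0) exec_start@4 write@7
I3 add r2: issue@4 deps=(None,None) exec_start@4 write@5
I4 mul r2: issue@5 deps=(None,None) exec_start@5 write@8
I5 mul r1: issue@6 deps=(2,2) exec_start@7 write@9
I6 add r4: issue@7 deps=(4,4) exec_start@8 write@10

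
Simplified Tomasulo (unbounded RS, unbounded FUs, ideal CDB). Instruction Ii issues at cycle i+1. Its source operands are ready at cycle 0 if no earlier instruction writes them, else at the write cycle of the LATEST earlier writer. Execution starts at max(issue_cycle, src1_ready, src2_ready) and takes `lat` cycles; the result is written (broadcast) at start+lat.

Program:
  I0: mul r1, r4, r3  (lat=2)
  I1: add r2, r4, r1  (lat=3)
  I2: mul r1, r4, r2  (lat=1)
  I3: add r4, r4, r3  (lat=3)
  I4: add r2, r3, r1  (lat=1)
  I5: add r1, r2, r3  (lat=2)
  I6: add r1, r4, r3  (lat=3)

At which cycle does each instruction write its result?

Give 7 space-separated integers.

Answer: 3 6 7 7 8 10 10

Derivation:
I0 mul r1: issue@1 deps=(None,None) exec_start@1 write@3
I1 add r2: issue@2 deps=(None,0) exec_start@3 write@6
I2 mul r1: issue@3 deps=(None,1) exec_start@6 write@7
I3 add r4: issue@4 deps=(None,None) exec_start@4 write@7
I4 add r2: issue@5 deps=(None,2) exec_start@7 write@8
I5 add r1: issue@6 deps=(4,None) exec_start@8 write@10
I6 add r1: issue@7 deps=(3,None) exec_start@7 write@10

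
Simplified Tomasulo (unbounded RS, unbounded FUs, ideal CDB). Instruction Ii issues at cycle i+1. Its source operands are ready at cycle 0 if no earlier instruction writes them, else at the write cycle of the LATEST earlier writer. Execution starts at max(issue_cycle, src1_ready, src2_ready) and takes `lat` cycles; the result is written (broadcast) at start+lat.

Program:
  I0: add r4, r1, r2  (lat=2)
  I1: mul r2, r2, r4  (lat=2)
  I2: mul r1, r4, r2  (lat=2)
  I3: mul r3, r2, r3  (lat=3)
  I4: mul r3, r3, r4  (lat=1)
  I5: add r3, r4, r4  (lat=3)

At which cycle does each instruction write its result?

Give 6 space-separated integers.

Answer: 3 5 7 8 9 9

Derivation:
I0 add r4: issue@1 deps=(None,None) exec_start@1 write@3
I1 mul r2: issue@2 deps=(None,0) exec_start@3 write@5
I2 mul r1: issue@3 deps=(0,1) exec_start@5 write@7
I3 mul r3: issue@4 deps=(1,None) exec_start@5 write@8
I4 mul r3: issue@5 deps=(3,0) exec_start@8 write@9
I5 add r3: issue@6 deps=(0,0) exec_start@6 write@9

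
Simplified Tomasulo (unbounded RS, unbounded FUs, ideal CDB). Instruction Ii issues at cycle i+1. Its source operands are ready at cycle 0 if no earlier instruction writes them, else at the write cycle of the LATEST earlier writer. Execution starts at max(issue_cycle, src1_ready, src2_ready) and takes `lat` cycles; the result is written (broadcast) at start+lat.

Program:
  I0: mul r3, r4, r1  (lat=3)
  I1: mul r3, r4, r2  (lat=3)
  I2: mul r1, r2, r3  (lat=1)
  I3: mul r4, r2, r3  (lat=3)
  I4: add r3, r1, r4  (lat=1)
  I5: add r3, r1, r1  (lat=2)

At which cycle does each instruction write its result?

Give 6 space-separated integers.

I0 mul r3: issue@1 deps=(None,None) exec_start@1 write@4
I1 mul r3: issue@2 deps=(None,None) exec_start@2 write@5
I2 mul r1: issue@3 deps=(None,1) exec_start@5 write@6
I3 mul r4: issue@4 deps=(None,1) exec_start@5 write@8
I4 add r3: issue@5 deps=(2,3) exec_start@8 write@9
I5 add r3: issue@6 deps=(2,2) exec_start@6 write@8

Answer: 4 5 6 8 9 8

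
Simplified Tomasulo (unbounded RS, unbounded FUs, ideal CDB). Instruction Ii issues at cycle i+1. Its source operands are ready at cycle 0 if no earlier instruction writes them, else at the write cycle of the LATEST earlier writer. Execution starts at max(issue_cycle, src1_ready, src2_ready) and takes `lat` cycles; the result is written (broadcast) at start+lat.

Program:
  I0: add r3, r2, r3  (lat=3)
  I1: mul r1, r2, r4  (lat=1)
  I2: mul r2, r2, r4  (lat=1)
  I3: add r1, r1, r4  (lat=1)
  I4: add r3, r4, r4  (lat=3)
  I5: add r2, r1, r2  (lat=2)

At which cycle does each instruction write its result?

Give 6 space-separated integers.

I0 add r3: issue@1 deps=(None,None) exec_start@1 write@4
I1 mul r1: issue@2 deps=(None,None) exec_start@2 write@3
I2 mul r2: issue@3 deps=(None,None) exec_start@3 write@4
I3 add r1: issue@4 deps=(1,None) exec_start@4 write@5
I4 add r3: issue@5 deps=(None,None) exec_start@5 write@8
I5 add r2: issue@6 deps=(3,2) exec_start@6 write@8

Answer: 4 3 4 5 8 8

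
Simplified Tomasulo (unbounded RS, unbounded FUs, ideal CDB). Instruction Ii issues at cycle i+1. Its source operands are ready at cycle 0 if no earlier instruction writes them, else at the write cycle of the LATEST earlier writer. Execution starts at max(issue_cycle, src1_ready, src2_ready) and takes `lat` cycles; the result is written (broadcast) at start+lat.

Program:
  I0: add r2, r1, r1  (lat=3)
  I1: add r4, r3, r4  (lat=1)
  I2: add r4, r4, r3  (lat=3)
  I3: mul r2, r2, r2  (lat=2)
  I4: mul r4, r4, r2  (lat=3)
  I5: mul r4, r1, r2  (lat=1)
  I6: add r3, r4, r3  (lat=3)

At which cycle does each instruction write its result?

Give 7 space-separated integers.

I0 add r2: issue@1 deps=(None,None) exec_start@1 write@4
I1 add r4: issue@2 deps=(None,None) exec_start@2 write@3
I2 add r4: issue@3 deps=(1,None) exec_start@3 write@6
I3 mul r2: issue@4 deps=(0,0) exec_start@4 write@6
I4 mul r4: issue@5 deps=(2,3) exec_start@6 write@9
I5 mul r4: issue@6 deps=(None,3) exec_start@6 write@7
I6 add r3: issue@7 deps=(5,None) exec_start@7 write@10

Answer: 4 3 6 6 9 7 10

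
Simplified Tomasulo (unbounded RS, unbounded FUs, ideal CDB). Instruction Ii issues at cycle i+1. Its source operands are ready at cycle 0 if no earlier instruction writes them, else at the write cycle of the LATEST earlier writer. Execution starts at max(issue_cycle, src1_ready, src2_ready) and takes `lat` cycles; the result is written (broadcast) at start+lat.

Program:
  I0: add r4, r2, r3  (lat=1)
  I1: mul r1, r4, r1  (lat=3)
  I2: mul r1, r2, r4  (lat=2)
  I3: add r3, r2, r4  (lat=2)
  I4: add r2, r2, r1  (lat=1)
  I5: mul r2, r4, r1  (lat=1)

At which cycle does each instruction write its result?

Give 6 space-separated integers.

I0 add r4: issue@1 deps=(None,None) exec_start@1 write@2
I1 mul r1: issue@2 deps=(0,None) exec_start@2 write@5
I2 mul r1: issue@3 deps=(None,0) exec_start@3 write@5
I3 add r3: issue@4 deps=(None,0) exec_start@4 write@6
I4 add r2: issue@5 deps=(None,2) exec_start@5 write@6
I5 mul r2: issue@6 deps=(0,2) exec_start@6 write@7

Answer: 2 5 5 6 6 7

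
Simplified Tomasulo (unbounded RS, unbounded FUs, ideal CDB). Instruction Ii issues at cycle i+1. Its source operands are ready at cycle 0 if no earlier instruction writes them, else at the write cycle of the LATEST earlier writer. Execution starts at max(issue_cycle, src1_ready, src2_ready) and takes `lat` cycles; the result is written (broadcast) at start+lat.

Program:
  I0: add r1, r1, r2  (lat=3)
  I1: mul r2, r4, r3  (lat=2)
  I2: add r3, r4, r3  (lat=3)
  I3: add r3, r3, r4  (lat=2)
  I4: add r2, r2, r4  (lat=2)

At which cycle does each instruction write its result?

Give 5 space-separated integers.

Answer: 4 4 6 8 7

Derivation:
I0 add r1: issue@1 deps=(None,None) exec_start@1 write@4
I1 mul r2: issue@2 deps=(None,None) exec_start@2 write@4
I2 add r3: issue@3 deps=(None,None) exec_start@3 write@6
I3 add r3: issue@4 deps=(2,None) exec_start@6 write@8
I4 add r2: issue@5 deps=(1,None) exec_start@5 write@7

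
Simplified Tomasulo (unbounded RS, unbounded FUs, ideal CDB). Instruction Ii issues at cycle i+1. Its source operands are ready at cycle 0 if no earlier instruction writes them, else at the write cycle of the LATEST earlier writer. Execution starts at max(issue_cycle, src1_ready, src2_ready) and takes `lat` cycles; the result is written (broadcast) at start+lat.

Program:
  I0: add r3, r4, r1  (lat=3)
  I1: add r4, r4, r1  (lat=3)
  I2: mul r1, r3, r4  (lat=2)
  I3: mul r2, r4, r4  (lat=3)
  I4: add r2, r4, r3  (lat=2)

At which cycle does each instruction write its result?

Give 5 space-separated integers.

I0 add r3: issue@1 deps=(None,None) exec_start@1 write@4
I1 add r4: issue@2 deps=(None,None) exec_start@2 write@5
I2 mul r1: issue@3 deps=(0,1) exec_start@5 write@7
I3 mul r2: issue@4 deps=(1,1) exec_start@5 write@8
I4 add r2: issue@5 deps=(1,0) exec_start@5 write@7

Answer: 4 5 7 8 7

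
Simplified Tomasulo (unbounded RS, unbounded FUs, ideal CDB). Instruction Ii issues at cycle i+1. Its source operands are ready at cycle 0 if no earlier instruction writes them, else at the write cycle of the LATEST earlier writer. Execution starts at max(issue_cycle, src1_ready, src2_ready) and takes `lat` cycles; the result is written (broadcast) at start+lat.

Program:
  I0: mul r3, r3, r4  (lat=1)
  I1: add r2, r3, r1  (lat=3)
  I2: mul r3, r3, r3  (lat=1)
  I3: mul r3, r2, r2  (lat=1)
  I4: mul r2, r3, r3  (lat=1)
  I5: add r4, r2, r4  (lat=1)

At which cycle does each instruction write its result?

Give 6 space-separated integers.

Answer: 2 5 4 6 7 8

Derivation:
I0 mul r3: issue@1 deps=(None,None) exec_start@1 write@2
I1 add r2: issue@2 deps=(0,None) exec_start@2 write@5
I2 mul r3: issue@3 deps=(0,0) exec_start@3 write@4
I3 mul r3: issue@4 deps=(1,1) exec_start@5 write@6
I4 mul r2: issue@5 deps=(3,3) exec_start@6 write@7
I5 add r4: issue@6 deps=(4,None) exec_start@7 write@8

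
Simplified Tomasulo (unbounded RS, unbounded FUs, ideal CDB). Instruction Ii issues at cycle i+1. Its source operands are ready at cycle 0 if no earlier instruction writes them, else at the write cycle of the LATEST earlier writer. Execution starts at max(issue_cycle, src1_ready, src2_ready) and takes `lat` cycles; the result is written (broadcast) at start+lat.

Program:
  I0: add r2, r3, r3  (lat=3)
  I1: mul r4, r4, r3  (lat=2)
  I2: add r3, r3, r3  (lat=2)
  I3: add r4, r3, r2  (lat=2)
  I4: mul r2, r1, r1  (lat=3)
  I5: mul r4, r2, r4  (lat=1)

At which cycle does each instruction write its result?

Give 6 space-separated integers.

Answer: 4 4 5 7 8 9

Derivation:
I0 add r2: issue@1 deps=(None,None) exec_start@1 write@4
I1 mul r4: issue@2 deps=(None,None) exec_start@2 write@4
I2 add r3: issue@3 deps=(None,None) exec_start@3 write@5
I3 add r4: issue@4 deps=(2,0) exec_start@5 write@7
I4 mul r2: issue@5 deps=(None,None) exec_start@5 write@8
I5 mul r4: issue@6 deps=(4,3) exec_start@8 write@9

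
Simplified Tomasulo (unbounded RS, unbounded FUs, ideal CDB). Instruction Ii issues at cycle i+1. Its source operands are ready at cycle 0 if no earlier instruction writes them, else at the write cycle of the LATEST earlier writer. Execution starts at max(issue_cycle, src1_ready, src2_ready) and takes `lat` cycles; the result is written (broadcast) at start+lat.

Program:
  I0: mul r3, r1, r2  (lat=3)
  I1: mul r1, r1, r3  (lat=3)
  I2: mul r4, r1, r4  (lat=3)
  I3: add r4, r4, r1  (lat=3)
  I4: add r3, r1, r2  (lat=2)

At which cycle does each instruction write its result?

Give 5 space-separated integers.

I0 mul r3: issue@1 deps=(None,None) exec_start@1 write@4
I1 mul r1: issue@2 deps=(None,0) exec_start@4 write@7
I2 mul r4: issue@3 deps=(1,None) exec_start@7 write@10
I3 add r4: issue@4 deps=(2,1) exec_start@10 write@13
I4 add r3: issue@5 deps=(1,None) exec_start@7 write@9

Answer: 4 7 10 13 9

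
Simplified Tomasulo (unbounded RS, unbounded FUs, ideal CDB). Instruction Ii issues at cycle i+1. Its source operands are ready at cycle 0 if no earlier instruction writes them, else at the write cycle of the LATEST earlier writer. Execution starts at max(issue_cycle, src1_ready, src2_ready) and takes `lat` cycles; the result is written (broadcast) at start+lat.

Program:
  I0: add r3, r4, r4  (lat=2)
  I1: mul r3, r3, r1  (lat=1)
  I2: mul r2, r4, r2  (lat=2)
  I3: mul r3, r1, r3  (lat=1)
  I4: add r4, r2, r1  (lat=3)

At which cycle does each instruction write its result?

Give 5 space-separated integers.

Answer: 3 4 5 5 8

Derivation:
I0 add r3: issue@1 deps=(None,None) exec_start@1 write@3
I1 mul r3: issue@2 deps=(0,None) exec_start@3 write@4
I2 mul r2: issue@3 deps=(None,None) exec_start@3 write@5
I3 mul r3: issue@4 deps=(None,1) exec_start@4 write@5
I4 add r4: issue@5 deps=(2,None) exec_start@5 write@8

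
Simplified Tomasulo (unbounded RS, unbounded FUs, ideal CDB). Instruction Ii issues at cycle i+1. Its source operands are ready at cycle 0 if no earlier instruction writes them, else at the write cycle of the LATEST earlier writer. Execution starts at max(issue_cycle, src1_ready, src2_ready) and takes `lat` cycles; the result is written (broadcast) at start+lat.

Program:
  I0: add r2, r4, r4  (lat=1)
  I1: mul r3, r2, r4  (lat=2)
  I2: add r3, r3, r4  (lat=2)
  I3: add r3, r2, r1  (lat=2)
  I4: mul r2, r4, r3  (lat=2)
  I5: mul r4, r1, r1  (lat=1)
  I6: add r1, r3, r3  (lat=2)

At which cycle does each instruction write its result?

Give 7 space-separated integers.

Answer: 2 4 6 6 8 7 9

Derivation:
I0 add r2: issue@1 deps=(None,None) exec_start@1 write@2
I1 mul r3: issue@2 deps=(0,None) exec_start@2 write@4
I2 add r3: issue@3 deps=(1,None) exec_start@4 write@6
I3 add r3: issue@4 deps=(0,None) exec_start@4 write@6
I4 mul r2: issue@5 deps=(None,3) exec_start@6 write@8
I5 mul r4: issue@6 deps=(None,None) exec_start@6 write@7
I6 add r1: issue@7 deps=(3,3) exec_start@7 write@9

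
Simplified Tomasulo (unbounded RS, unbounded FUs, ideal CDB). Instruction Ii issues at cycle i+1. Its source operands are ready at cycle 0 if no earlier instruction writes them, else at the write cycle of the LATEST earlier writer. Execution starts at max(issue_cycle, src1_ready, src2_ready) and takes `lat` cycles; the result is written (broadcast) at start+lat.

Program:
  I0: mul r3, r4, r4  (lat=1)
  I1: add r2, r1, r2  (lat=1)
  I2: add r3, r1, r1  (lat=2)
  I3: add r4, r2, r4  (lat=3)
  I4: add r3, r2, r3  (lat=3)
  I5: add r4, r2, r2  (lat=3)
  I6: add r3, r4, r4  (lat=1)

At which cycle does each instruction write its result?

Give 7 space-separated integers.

I0 mul r3: issue@1 deps=(None,None) exec_start@1 write@2
I1 add r2: issue@2 deps=(None,None) exec_start@2 write@3
I2 add r3: issue@3 deps=(None,None) exec_start@3 write@5
I3 add r4: issue@4 deps=(1,None) exec_start@4 write@7
I4 add r3: issue@5 deps=(1,2) exec_start@5 write@8
I5 add r4: issue@6 deps=(1,1) exec_start@6 write@9
I6 add r3: issue@7 deps=(5,5) exec_start@9 write@10

Answer: 2 3 5 7 8 9 10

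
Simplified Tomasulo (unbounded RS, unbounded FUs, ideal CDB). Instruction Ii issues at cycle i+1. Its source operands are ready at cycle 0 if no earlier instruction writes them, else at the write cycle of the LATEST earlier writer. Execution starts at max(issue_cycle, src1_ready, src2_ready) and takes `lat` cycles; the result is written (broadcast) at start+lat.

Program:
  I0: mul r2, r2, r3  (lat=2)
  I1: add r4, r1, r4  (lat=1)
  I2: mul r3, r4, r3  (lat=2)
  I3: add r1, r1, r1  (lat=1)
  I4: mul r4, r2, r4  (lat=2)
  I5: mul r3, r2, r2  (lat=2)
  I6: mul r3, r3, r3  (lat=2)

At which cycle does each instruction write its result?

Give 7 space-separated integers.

Answer: 3 3 5 5 7 8 10

Derivation:
I0 mul r2: issue@1 deps=(None,None) exec_start@1 write@3
I1 add r4: issue@2 deps=(None,None) exec_start@2 write@3
I2 mul r3: issue@3 deps=(1,None) exec_start@3 write@5
I3 add r1: issue@4 deps=(None,None) exec_start@4 write@5
I4 mul r4: issue@5 deps=(0,1) exec_start@5 write@7
I5 mul r3: issue@6 deps=(0,0) exec_start@6 write@8
I6 mul r3: issue@7 deps=(5,5) exec_start@8 write@10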